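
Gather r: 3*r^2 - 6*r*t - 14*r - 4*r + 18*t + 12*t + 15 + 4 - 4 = 3*r^2 + r*(-6*t - 18) + 30*t + 15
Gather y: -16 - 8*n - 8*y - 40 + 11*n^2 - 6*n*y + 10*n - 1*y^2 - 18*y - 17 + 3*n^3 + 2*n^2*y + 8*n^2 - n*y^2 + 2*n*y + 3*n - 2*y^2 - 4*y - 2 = 3*n^3 + 19*n^2 + 5*n + y^2*(-n - 3) + y*(2*n^2 - 4*n - 30) - 75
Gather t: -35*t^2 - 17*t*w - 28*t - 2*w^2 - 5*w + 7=-35*t^2 + t*(-17*w - 28) - 2*w^2 - 5*w + 7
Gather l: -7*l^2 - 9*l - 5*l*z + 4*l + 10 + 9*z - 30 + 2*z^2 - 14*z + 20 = -7*l^2 + l*(-5*z - 5) + 2*z^2 - 5*z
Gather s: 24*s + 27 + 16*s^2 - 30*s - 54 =16*s^2 - 6*s - 27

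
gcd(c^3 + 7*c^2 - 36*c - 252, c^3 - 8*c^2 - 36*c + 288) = c^2 - 36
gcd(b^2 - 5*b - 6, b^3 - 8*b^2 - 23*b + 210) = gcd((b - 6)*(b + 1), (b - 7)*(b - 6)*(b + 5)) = b - 6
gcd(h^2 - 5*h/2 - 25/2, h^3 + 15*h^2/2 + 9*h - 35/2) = 1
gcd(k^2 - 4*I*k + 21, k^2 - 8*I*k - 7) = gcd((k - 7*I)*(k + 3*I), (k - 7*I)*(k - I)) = k - 7*I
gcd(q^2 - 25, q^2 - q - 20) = q - 5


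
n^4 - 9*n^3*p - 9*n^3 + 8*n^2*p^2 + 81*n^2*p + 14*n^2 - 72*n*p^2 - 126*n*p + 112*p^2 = (n - 7)*(n - 2)*(n - 8*p)*(n - p)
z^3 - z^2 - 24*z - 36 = (z - 6)*(z + 2)*(z + 3)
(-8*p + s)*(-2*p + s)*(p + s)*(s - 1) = 16*p^3*s - 16*p^3 + 6*p^2*s^2 - 6*p^2*s - 9*p*s^3 + 9*p*s^2 + s^4 - s^3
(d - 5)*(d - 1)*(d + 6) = d^3 - 31*d + 30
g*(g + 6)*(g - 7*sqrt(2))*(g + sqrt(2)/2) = g^4 - 13*sqrt(2)*g^3/2 + 6*g^3 - 39*sqrt(2)*g^2 - 7*g^2 - 42*g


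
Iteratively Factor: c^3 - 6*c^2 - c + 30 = (c - 5)*(c^2 - c - 6) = (c - 5)*(c - 3)*(c + 2)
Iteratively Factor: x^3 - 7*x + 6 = (x - 1)*(x^2 + x - 6) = (x - 2)*(x - 1)*(x + 3)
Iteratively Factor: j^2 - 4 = (j + 2)*(j - 2)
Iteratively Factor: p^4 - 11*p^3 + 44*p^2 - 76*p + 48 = (p - 2)*(p^3 - 9*p^2 + 26*p - 24) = (p - 4)*(p - 2)*(p^2 - 5*p + 6) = (p - 4)*(p - 2)^2*(p - 3)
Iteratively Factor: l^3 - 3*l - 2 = (l - 2)*(l^2 + 2*l + 1) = (l - 2)*(l + 1)*(l + 1)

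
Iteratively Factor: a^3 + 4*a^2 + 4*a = (a + 2)*(a^2 + 2*a) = (a + 2)^2*(a)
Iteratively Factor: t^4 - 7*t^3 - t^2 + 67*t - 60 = (t + 3)*(t^3 - 10*t^2 + 29*t - 20) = (t - 1)*(t + 3)*(t^2 - 9*t + 20) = (t - 4)*(t - 1)*(t + 3)*(t - 5)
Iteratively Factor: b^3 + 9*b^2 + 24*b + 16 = (b + 4)*(b^2 + 5*b + 4) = (b + 4)^2*(b + 1)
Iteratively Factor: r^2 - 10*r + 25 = (r - 5)*(r - 5)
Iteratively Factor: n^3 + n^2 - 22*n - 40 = (n + 4)*(n^2 - 3*n - 10) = (n - 5)*(n + 4)*(n + 2)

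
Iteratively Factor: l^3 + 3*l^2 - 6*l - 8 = (l + 1)*(l^2 + 2*l - 8) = (l - 2)*(l + 1)*(l + 4)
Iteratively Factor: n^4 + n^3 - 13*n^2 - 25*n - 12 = (n + 3)*(n^3 - 2*n^2 - 7*n - 4) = (n - 4)*(n + 3)*(n^2 + 2*n + 1) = (n - 4)*(n + 1)*(n + 3)*(n + 1)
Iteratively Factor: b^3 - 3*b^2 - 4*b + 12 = (b - 3)*(b^2 - 4) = (b - 3)*(b + 2)*(b - 2)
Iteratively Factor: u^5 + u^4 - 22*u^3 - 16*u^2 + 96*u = (u)*(u^4 + u^3 - 22*u^2 - 16*u + 96) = u*(u - 4)*(u^3 + 5*u^2 - 2*u - 24) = u*(u - 4)*(u + 4)*(u^2 + u - 6) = u*(u - 4)*(u + 3)*(u + 4)*(u - 2)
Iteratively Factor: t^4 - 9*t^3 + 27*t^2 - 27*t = (t - 3)*(t^3 - 6*t^2 + 9*t) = (t - 3)^2*(t^2 - 3*t) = (t - 3)^3*(t)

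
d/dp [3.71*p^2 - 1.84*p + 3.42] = 7.42*p - 1.84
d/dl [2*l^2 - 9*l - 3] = 4*l - 9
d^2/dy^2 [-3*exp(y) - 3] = -3*exp(y)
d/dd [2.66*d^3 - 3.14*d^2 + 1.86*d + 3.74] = 7.98*d^2 - 6.28*d + 1.86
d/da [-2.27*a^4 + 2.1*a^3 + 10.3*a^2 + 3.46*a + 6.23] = -9.08*a^3 + 6.3*a^2 + 20.6*a + 3.46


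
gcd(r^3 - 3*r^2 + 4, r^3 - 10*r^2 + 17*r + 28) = r + 1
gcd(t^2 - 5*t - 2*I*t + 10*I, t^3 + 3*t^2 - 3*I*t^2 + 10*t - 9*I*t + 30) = 1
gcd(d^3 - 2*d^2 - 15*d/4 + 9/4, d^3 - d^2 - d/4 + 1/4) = d - 1/2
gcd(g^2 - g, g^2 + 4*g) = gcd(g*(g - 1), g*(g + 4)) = g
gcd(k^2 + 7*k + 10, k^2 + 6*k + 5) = k + 5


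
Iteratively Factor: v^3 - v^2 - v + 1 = (v - 1)*(v^2 - 1) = (v - 1)^2*(v + 1)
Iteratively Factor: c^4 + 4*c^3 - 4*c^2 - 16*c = (c + 4)*(c^3 - 4*c) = (c - 2)*(c + 4)*(c^2 + 2*c) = c*(c - 2)*(c + 4)*(c + 2)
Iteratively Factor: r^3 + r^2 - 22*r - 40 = (r + 2)*(r^2 - r - 20) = (r - 5)*(r + 2)*(r + 4)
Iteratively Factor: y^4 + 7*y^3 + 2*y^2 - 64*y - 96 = (y - 3)*(y^3 + 10*y^2 + 32*y + 32) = (y - 3)*(y + 4)*(y^2 + 6*y + 8) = (y - 3)*(y + 4)^2*(y + 2)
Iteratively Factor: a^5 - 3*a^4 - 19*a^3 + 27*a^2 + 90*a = (a + 2)*(a^4 - 5*a^3 - 9*a^2 + 45*a) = a*(a + 2)*(a^3 - 5*a^2 - 9*a + 45) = a*(a + 2)*(a + 3)*(a^2 - 8*a + 15) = a*(a - 3)*(a + 2)*(a + 3)*(a - 5)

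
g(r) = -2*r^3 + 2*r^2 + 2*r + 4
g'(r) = -6*r^2 + 4*r + 2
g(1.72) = 3.18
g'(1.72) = -8.87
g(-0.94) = 5.55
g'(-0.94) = -7.06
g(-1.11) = 6.98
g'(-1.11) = -9.83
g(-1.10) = 6.88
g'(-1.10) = -9.66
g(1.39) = 5.27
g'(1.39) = -4.03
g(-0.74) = 4.43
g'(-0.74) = -4.25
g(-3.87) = 142.14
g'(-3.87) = -103.34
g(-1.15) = 7.39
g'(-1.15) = -10.54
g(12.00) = -3140.00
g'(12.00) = -814.00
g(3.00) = -26.00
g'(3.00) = -40.00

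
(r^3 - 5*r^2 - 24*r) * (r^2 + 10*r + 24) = r^5 + 5*r^4 - 50*r^3 - 360*r^2 - 576*r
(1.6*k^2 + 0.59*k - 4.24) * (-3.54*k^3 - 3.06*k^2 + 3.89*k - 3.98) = -5.664*k^5 - 6.9846*k^4 + 19.4282*k^3 + 8.9015*k^2 - 18.8418*k + 16.8752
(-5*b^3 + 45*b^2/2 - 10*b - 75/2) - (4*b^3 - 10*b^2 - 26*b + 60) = -9*b^3 + 65*b^2/2 + 16*b - 195/2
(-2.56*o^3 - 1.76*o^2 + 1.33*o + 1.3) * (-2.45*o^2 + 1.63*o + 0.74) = 6.272*o^5 + 0.139200000000001*o^4 - 8.0217*o^3 - 2.3195*o^2 + 3.1032*o + 0.962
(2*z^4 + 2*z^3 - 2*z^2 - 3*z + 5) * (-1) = -2*z^4 - 2*z^3 + 2*z^2 + 3*z - 5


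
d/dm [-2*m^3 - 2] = -6*m^2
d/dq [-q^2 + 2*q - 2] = 2 - 2*q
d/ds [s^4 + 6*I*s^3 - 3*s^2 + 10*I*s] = 4*s^3 + 18*I*s^2 - 6*s + 10*I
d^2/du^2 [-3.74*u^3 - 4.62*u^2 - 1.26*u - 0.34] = -22.44*u - 9.24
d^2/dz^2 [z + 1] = 0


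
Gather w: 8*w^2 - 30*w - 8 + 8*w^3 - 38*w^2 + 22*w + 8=8*w^3 - 30*w^2 - 8*w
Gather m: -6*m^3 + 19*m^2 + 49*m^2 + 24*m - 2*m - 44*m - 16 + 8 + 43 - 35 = -6*m^3 + 68*m^2 - 22*m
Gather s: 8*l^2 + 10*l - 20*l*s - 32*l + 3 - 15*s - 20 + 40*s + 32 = 8*l^2 - 22*l + s*(25 - 20*l) + 15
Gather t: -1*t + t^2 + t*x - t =t^2 + t*(x - 2)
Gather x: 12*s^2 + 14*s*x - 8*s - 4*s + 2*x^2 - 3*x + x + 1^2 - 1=12*s^2 - 12*s + 2*x^2 + x*(14*s - 2)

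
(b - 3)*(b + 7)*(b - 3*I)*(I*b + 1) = I*b^4 + 4*b^3 + 4*I*b^3 + 16*b^2 - 24*I*b^2 - 84*b - 12*I*b + 63*I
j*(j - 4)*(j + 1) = j^3 - 3*j^2 - 4*j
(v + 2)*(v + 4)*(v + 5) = v^3 + 11*v^2 + 38*v + 40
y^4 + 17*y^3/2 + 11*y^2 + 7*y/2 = y*(y + 1/2)*(y + 1)*(y + 7)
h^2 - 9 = (h - 3)*(h + 3)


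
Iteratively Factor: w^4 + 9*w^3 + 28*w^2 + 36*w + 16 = (w + 4)*(w^3 + 5*w^2 + 8*w + 4) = (w + 2)*(w + 4)*(w^2 + 3*w + 2) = (w + 1)*(w + 2)*(w + 4)*(w + 2)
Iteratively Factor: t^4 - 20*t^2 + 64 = (t + 2)*(t^3 - 2*t^2 - 16*t + 32) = (t - 2)*(t + 2)*(t^2 - 16) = (t - 4)*(t - 2)*(t + 2)*(t + 4)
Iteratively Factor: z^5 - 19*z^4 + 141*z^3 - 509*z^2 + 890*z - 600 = (z - 3)*(z^4 - 16*z^3 + 93*z^2 - 230*z + 200) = (z - 5)*(z - 3)*(z^3 - 11*z^2 + 38*z - 40) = (z - 5)*(z - 3)*(z - 2)*(z^2 - 9*z + 20) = (z - 5)^2*(z - 3)*(z - 2)*(z - 4)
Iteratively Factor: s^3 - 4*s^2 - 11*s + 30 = (s + 3)*(s^2 - 7*s + 10) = (s - 2)*(s + 3)*(s - 5)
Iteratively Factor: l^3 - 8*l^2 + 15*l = (l - 5)*(l^2 - 3*l) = (l - 5)*(l - 3)*(l)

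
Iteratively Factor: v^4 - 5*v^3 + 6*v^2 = (v - 3)*(v^3 - 2*v^2) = (v - 3)*(v - 2)*(v^2) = v*(v - 3)*(v - 2)*(v)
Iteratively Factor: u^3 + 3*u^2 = (u + 3)*(u^2) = u*(u + 3)*(u)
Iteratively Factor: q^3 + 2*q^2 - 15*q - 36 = (q + 3)*(q^2 - q - 12) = (q + 3)^2*(q - 4)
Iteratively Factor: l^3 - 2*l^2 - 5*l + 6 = (l - 1)*(l^2 - l - 6) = (l - 3)*(l - 1)*(l + 2)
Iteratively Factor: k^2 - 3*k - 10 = (k + 2)*(k - 5)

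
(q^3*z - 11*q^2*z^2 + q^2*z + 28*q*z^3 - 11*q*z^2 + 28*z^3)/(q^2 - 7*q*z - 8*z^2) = z*(-q^3 + 11*q^2*z - q^2 - 28*q*z^2 + 11*q*z - 28*z^2)/(-q^2 + 7*q*z + 8*z^2)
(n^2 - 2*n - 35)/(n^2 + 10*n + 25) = (n - 7)/(n + 5)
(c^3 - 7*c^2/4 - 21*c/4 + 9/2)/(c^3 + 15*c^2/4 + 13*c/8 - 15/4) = 2*(c - 3)/(2*c + 5)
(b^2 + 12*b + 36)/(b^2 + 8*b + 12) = (b + 6)/(b + 2)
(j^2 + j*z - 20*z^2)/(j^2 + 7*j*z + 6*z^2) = (j^2 + j*z - 20*z^2)/(j^2 + 7*j*z + 6*z^2)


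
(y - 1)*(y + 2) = y^2 + y - 2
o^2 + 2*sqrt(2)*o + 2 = (o + sqrt(2))^2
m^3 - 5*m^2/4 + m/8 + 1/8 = (m - 1)*(m - 1/2)*(m + 1/4)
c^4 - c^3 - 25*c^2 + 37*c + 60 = (c - 4)*(c - 3)*(c + 1)*(c + 5)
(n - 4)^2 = n^2 - 8*n + 16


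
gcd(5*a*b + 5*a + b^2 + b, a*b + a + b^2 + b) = b + 1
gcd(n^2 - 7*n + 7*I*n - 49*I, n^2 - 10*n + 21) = n - 7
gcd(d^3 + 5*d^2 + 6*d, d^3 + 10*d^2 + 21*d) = d^2 + 3*d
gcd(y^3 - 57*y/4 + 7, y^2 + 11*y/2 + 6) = y + 4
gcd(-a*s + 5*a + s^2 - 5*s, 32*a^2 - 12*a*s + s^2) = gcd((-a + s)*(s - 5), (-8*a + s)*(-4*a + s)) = 1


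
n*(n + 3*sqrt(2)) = n^2 + 3*sqrt(2)*n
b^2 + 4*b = b*(b + 4)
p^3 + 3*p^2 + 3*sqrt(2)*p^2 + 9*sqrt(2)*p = p*(p + 3)*(p + 3*sqrt(2))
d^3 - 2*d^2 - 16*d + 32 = (d - 4)*(d - 2)*(d + 4)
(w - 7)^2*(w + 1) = w^3 - 13*w^2 + 35*w + 49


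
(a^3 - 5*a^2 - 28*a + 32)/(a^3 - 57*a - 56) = (a^2 + 3*a - 4)/(a^2 + 8*a + 7)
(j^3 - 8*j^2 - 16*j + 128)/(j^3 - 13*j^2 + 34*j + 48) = (j^2 - 16)/(j^2 - 5*j - 6)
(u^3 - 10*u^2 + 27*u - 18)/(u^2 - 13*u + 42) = (u^2 - 4*u + 3)/(u - 7)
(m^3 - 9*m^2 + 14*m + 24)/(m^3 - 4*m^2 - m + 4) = (m - 6)/(m - 1)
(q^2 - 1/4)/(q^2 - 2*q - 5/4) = (2*q - 1)/(2*q - 5)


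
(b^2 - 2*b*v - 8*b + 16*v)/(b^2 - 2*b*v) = (b - 8)/b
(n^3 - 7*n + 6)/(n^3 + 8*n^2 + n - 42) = (n - 1)/(n + 7)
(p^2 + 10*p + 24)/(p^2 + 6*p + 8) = (p + 6)/(p + 2)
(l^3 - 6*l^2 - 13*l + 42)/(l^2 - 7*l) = l + 1 - 6/l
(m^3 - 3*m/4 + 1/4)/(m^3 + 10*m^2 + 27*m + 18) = (m^2 - m + 1/4)/(m^2 + 9*m + 18)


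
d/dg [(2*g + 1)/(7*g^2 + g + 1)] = (14*g^2 + 2*g - (2*g + 1)*(14*g + 1) + 2)/(7*g^2 + g + 1)^2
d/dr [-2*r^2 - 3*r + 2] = -4*r - 3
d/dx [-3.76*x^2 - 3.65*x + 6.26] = -7.52*x - 3.65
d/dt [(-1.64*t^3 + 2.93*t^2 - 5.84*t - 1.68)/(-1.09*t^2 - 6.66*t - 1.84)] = (1.7876*t^4 + 21.8448*t^3 - 16.8266*t^2 - 14.4448*t - 0.443200000000001)/(1.1881*t^4 + 14.5188*t^3 + 48.3668*t^2 + 24.5088*t + 3.3856)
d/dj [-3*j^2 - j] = -6*j - 1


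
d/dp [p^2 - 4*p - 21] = 2*p - 4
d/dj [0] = 0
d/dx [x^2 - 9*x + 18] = 2*x - 9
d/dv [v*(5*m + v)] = 5*m + 2*v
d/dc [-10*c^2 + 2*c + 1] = 2 - 20*c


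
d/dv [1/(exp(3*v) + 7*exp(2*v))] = (-3*exp(v) - 14)*exp(-2*v)/(exp(v) + 7)^2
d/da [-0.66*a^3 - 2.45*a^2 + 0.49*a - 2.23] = -1.98*a^2 - 4.9*a + 0.49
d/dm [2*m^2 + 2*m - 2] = 4*m + 2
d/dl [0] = 0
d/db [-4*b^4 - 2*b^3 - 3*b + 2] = -16*b^3 - 6*b^2 - 3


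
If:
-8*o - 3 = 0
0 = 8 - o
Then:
No Solution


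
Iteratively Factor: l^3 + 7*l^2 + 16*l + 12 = (l + 2)*(l^2 + 5*l + 6) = (l + 2)^2*(l + 3)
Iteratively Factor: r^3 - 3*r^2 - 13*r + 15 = (r + 3)*(r^2 - 6*r + 5) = (r - 1)*(r + 3)*(r - 5)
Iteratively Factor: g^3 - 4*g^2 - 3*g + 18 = (g + 2)*(g^2 - 6*g + 9) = (g - 3)*(g + 2)*(g - 3)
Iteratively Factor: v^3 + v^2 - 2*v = (v + 2)*(v^2 - v) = (v - 1)*(v + 2)*(v)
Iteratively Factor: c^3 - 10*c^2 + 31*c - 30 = (c - 3)*(c^2 - 7*c + 10) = (c - 5)*(c - 3)*(c - 2)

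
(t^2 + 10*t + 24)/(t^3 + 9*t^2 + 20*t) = (t + 6)/(t*(t + 5))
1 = 1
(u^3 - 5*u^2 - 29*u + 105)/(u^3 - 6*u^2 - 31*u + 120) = (u - 7)/(u - 8)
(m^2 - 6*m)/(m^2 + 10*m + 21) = m*(m - 6)/(m^2 + 10*m + 21)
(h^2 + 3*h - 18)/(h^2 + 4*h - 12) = (h - 3)/(h - 2)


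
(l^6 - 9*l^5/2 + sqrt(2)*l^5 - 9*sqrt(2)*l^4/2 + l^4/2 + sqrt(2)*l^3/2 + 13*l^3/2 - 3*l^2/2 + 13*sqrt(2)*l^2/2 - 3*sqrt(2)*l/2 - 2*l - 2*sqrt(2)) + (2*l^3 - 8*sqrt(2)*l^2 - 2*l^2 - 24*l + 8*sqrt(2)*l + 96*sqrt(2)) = l^6 - 9*l^5/2 + sqrt(2)*l^5 - 9*sqrt(2)*l^4/2 + l^4/2 + sqrt(2)*l^3/2 + 17*l^3/2 - 7*l^2/2 - 3*sqrt(2)*l^2/2 - 26*l + 13*sqrt(2)*l/2 + 94*sqrt(2)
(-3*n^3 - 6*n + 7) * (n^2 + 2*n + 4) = -3*n^5 - 6*n^4 - 18*n^3 - 5*n^2 - 10*n + 28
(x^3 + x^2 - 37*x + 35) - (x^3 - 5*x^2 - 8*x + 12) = 6*x^2 - 29*x + 23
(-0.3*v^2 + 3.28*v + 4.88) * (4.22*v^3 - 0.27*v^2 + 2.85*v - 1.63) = -1.266*v^5 + 13.9226*v^4 + 18.853*v^3 + 8.5194*v^2 + 8.5616*v - 7.9544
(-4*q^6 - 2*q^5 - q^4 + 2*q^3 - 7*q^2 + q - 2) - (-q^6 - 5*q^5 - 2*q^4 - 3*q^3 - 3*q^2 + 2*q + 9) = -3*q^6 + 3*q^5 + q^4 + 5*q^3 - 4*q^2 - q - 11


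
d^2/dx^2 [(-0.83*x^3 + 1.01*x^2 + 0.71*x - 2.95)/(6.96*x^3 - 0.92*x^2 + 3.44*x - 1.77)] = (87.22272*x^6 + 325.594368*x^5 - 2009.900448*x^4 + 433.080472*x^3 - 313.348056*x^2 - 184.571706*x - 45.236126)/(337.153536*x^9 - 133.698816*x^8 + 517.590144*x^7 - 390.165632*x^6 + 323.8224*x^5 - 291.423408*x^4 + 139.732712*x^3 - 71.48322*x^2 + 32.331528*x - 5.545233)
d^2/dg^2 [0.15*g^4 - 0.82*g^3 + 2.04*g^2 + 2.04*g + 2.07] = 1.8*g^2 - 4.92*g + 4.08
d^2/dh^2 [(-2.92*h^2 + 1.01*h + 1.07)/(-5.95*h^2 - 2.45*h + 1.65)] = (1.13686837721616e-13*h^4 - 156.64565*h^3 - 55.2814500000001*h^2 - 153.0816*h - 26.12125)/(210.644875*h^6 + 260.208375*h^5 - 68.09775*h^4 - 129.611125*h^3 + 18.88425*h^2 + 20.010375*h - 4.492125)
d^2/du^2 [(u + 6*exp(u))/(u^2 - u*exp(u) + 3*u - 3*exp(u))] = (2*(u + 6*exp(u))*(u*exp(u) - 2*u + 4*exp(u) - 3)^2 + ((u + 6*exp(u))*(u*exp(u) + 5*exp(u) - 2) + 2*(6*exp(u) + 1)*(u*exp(u) - 2*u + 4*exp(u) - 3))*(u^2 - u*exp(u) + 3*u - 3*exp(u)) + 6*(u^2 - u*exp(u) + 3*u - 3*exp(u))^2*exp(u))/(u^2 - u*exp(u) + 3*u - 3*exp(u))^3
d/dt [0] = 0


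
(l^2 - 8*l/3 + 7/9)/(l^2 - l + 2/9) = (3*l - 7)/(3*l - 2)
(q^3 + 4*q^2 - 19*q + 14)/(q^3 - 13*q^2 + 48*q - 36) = (q^2 + 5*q - 14)/(q^2 - 12*q + 36)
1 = 1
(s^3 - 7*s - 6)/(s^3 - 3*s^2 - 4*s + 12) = (s + 1)/(s - 2)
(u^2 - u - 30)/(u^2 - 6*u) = (u + 5)/u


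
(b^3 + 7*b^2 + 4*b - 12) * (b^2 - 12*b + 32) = b^5 - 5*b^4 - 48*b^3 + 164*b^2 + 272*b - 384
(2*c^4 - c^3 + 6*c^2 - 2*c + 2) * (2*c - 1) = 4*c^5 - 4*c^4 + 13*c^3 - 10*c^2 + 6*c - 2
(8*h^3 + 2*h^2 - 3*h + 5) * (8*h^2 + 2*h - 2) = 64*h^5 + 32*h^4 - 36*h^3 + 30*h^2 + 16*h - 10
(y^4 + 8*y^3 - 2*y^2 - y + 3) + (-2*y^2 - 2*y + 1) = y^4 + 8*y^3 - 4*y^2 - 3*y + 4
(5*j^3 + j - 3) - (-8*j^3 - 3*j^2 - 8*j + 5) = 13*j^3 + 3*j^2 + 9*j - 8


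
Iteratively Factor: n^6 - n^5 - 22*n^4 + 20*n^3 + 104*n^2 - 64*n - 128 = (n - 4)*(n^5 + 3*n^4 - 10*n^3 - 20*n^2 + 24*n + 32) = (n - 4)*(n - 2)*(n^4 + 5*n^3 - 20*n - 16) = (n - 4)*(n - 2)*(n + 2)*(n^3 + 3*n^2 - 6*n - 8) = (n - 4)*(n - 2)*(n + 1)*(n + 2)*(n^2 + 2*n - 8) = (n - 4)*(n - 2)*(n + 1)*(n + 2)*(n + 4)*(n - 2)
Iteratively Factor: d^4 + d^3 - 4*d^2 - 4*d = (d + 1)*(d^3 - 4*d) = (d - 2)*(d + 1)*(d^2 + 2*d) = (d - 2)*(d + 1)*(d + 2)*(d)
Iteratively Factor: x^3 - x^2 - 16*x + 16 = (x - 1)*(x^2 - 16) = (x - 1)*(x + 4)*(x - 4)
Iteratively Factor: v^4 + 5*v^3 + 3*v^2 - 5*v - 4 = (v + 1)*(v^3 + 4*v^2 - v - 4) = (v - 1)*(v + 1)*(v^2 + 5*v + 4) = (v - 1)*(v + 1)*(v + 4)*(v + 1)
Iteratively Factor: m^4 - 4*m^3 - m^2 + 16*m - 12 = (m - 3)*(m^3 - m^2 - 4*m + 4) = (m - 3)*(m - 1)*(m^2 - 4) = (m - 3)*(m - 2)*(m - 1)*(m + 2)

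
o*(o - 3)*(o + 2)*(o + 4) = o^4 + 3*o^3 - 10*o^2 - 24*o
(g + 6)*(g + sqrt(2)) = g^2 + sqrt(2)*g + 6*g + 6*sqrt(2)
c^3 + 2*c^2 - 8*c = c*(c - 2)*(c + 4)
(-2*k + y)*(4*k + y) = -8*k^2 + 2*k*y + y^2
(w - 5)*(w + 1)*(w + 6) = w^3 + 2*w^2 - 29*w - 30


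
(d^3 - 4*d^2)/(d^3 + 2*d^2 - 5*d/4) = 4*d*(d - 4)/(4*d^2 + 8*d - 5)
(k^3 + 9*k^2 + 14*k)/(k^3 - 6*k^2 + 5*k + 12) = k*(k^2 + 9*k + 14)/(k^3 - 6*k^2 + 5*k + 12)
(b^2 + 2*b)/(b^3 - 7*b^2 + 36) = b/(b^2 - 9*b + 18)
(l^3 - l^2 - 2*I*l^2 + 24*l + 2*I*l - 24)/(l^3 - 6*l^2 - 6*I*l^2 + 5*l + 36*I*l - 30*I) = (l + 4*I)/(l - 5)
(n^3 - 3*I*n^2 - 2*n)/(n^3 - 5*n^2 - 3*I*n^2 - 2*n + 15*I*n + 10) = n/(n - 5)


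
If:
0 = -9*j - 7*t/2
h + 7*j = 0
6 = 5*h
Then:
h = 6/5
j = -6/35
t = 108/245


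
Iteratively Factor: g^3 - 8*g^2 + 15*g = (g)*(g^2 - 8*g + 15) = g*(g - 5)*(g - 3)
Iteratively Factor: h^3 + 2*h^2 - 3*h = (h + 3)*(h^2 - h) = (h - 1)*(h + 3)*(h)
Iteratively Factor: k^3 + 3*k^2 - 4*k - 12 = (k - 2)*(k^2 + 5*k + 6) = (k - 2)*(k + 3)*(k + 2)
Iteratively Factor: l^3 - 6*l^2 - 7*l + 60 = (l - 4)*(l^2 - 2*l - 15) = (l - 4)*(l + 3)*(l - 5)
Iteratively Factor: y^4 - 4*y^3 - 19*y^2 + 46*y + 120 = (y + 2)*(y^3 - 6*y^2 - 7*y + 60) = (y - 4)*(y + 2)*(y^2 - 2*y - 15) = (y - 5)*(y - 4)*(y + 2)*(y + 3)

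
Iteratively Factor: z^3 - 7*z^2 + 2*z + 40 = (z - 4)*(z^2 - 3*z - 10) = (z - 4)*(z + 2)*(z - 5)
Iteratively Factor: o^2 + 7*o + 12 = (o + 4)*(o + 3)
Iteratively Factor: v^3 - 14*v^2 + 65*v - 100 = (v - 5)*(v^2 - 9*v + 20) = (v - 5)*(v - 4)*(v - 5)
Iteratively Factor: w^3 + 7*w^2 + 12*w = (w)*(w^2 + 7*w + 12) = w*(w + 3)*(w + 4)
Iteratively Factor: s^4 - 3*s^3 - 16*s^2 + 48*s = (s)*(s^3 - 3*s^2 - 16*s + 48) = s*(s + 4)*(s^2 - 7*s + 12) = s*(s - 4)*(s + 4)*(s - 3)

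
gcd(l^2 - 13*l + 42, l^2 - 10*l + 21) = l - 7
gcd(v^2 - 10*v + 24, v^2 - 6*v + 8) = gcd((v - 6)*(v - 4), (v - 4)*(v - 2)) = v - 4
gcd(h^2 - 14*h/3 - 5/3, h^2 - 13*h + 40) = h - 5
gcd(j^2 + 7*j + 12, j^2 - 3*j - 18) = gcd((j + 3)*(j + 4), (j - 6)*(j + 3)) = j + 3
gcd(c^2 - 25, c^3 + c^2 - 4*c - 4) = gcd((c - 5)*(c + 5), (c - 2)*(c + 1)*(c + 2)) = 1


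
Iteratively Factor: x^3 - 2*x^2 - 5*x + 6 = (x - 1)*(x^2 - x - 6) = (x - 3)*(x - 1)*(x + 2)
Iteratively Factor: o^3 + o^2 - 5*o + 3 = (o + 3)*(o^2 - 2*o + 1) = (o - 1)*(o + 3)*(o - 1)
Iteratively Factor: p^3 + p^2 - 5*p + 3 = (p - 1)*(p^2 + 2*p - 3) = (p - 1)^2*(p + 3)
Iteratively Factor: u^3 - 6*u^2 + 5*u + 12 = (u + 1)*(u^2 - 7*u + 12) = (u - 3)*(u + 1)*(u - 4)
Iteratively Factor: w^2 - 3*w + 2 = (w - 2)*(w - 1)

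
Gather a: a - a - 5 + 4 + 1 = 0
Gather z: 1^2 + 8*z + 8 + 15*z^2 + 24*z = 15*z^2 + 32*z + 9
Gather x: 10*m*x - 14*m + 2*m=10*m*x - 12*m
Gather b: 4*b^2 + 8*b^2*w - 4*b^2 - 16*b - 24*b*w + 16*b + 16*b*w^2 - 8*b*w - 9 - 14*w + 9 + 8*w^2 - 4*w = 8*b^2*w + b*(16*w^2 - 32*w) + 8*w^2 - 18*w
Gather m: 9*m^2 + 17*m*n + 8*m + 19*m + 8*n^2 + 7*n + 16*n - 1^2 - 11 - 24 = 9*m^2 + m*(17*n + 27) + 8*n^2 + 23*n - 36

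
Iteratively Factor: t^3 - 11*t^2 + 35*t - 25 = (t - 5)*(t^2 - 6*t + 5) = (t - 5)^2*(t - 1)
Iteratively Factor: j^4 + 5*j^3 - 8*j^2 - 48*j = (j - 3)*(j^3 + 8*j^2 + 16*j) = (j - 3)*(j + 4)*(j^2 + 4*j) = (j - 3)*(j + 4)^2*(j)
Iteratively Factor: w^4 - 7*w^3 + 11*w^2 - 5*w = (w - 5)*(w^3 - 2*w^2 + w) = (w - 5)*(w - 1)*(w^2 - w) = w*(w - 5)*(w - 1)*(w - 1)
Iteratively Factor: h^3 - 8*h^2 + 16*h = (h - 4)*(h^2 - 4*h) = h*(h - 4)*(h - 4)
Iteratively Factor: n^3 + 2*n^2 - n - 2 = (n + 2)*(n^2 - 1) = (n - 1)*(n + 2)*(n + 1)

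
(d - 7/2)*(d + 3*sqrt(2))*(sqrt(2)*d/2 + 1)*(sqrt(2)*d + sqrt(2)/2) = d^4 - 3*d^3 + 4*sqrt(2)*d^3 - 12*sqrt(2)*d^2 + 17*d^2/4 - 18*d - 7*sqrt(2)*d - 21/2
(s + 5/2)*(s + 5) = s^2 + 15*s/2 + 25/2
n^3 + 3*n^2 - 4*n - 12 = (n - 2)*(n + 2)*(n + 3)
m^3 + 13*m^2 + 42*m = m*(m + 6)*(m + 7)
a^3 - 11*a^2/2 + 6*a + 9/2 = (a - 3)^2*(a + 1/2)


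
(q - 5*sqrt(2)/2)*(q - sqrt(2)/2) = q^2 - 3*sqrt(2)*q + 5/2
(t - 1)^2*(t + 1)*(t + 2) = t^4 + t^3 - 3*t^2 - t + 2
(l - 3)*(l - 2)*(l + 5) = l^3 - 19*l + 30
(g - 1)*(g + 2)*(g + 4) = g^3 + 5*g^2 + 2*g - 8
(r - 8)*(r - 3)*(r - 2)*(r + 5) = r^4 - 8*r^3 - 19*r^2 + 182*r - 240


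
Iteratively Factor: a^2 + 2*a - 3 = (a - 1)*(a + 3)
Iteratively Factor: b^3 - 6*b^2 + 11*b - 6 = (b - 3)*(b^2 - 3*b + 2) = (b - 3)*(b - 2)*(b - 1)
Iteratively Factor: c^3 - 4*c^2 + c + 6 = (c - 2)*(c^2 - 2*c - 3) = (c - 2)*(c + 1)*(c - 3)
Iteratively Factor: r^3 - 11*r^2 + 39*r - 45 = (r - 3)*(r^2 - 8*r + 15) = (r - 5)*(r - 3)*(r - 3)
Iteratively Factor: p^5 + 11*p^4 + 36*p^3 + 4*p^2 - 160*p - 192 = (p + 4)*(p^4 + 7*p^3 + 8*p^2 - 28*p - 48) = (p + 4)^2*(p^3 + 3*p^2 - 4*p - 12) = (p + 2)*(p + 4)^2*(p^2 + p - 6) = (p - 2)*(p + 2)*(p + 4)^2*(p + 3)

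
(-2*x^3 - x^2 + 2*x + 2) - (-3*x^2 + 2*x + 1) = -2*x^3 + 2*x^2 + 1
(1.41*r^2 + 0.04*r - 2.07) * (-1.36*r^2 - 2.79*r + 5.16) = -1.9176*r^4 - 3.9883*r^3 + 9.9792*r^2 + 5.9817*r - 10.6812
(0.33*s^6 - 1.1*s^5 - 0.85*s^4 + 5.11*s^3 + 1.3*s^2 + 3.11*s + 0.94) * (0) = 0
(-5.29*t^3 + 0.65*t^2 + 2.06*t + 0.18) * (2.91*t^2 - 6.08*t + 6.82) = -15.3939*t^5 + 34.0547*t^4 - 34.0352*t^3 - 7.568*t^2 + 12.9548*t + 1.2276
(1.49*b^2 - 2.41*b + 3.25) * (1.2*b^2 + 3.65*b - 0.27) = 1.788*b^4 + 2.5465*b^3 - 5.2988*b^2 + 12.5132*b - 0.8775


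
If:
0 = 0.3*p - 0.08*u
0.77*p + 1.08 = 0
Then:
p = -1.40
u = -5.26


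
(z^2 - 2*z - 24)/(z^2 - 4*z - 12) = (z + 4)/(z + 2)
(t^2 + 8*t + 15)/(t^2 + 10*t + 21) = (t + 5)/(t + 7)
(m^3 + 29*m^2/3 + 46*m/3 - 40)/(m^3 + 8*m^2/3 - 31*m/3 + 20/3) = (m + 6)/(m - 1)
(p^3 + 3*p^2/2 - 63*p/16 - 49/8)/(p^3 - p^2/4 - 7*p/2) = (p + 7/4)/p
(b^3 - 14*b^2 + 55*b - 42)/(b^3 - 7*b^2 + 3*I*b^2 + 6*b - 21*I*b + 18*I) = (b - 7)/(b + 3*I)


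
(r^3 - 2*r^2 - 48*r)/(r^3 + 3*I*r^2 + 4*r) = (r^2 - 2*r - 48)/(r^2 + 3*I*r + 4)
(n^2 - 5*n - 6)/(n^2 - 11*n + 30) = (n + 1)/(n - 5)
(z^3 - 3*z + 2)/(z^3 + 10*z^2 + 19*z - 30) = (z^2 + z - 2)/(z^2 + 11*z + 30)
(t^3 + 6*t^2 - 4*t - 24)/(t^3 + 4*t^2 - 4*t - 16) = (t + 6)/(t + 4)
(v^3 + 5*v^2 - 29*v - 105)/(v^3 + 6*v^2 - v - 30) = (v^2 + 2*v - 35)/(v^2 + 3*v - 10)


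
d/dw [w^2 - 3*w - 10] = 2*w - 3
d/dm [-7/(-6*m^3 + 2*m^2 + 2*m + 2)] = 7*(-9*m^2 + 2*m + 1)/(2*(-3*m^3 + m^2 + m + 1)^2)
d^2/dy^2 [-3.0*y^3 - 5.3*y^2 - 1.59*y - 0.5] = -18.0*y - 10.6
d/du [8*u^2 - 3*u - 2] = 16*u - 3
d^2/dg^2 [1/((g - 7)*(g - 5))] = 2*((g - 7)^2 + (g - 7)*(g - 5) + (g - 5)^2)/((g - 7)^3*(g - 5)^3)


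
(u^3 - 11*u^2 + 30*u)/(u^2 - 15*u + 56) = u*(u^2 - 11*u + 30)/(u^2 - 15*u + 56)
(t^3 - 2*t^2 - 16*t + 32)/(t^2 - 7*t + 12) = (t^2 + 2*t - 8)/(t - 3)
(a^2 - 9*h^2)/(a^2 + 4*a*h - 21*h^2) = (a + 3*h)/(a + 7*h)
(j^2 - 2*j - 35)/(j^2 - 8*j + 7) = (j + 5)/(j - 1)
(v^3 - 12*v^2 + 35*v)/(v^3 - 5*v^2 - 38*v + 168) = v*(v - 5)/(v^2 + 2*v - 24)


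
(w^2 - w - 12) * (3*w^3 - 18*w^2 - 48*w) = 3*w^5 - 21*w^4 - 66*w^3 + 264*w^2 + 576*w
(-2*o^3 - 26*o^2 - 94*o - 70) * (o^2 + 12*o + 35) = -2*o^5 - 50*o^4 - 476*o^3 - 2108*o^2 - 4130*o - 2450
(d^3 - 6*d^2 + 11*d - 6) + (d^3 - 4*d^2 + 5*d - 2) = 2*d^3 - 10*d^2 + 16*d - 8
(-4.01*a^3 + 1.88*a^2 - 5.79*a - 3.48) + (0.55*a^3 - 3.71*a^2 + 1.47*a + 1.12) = -3.46*a^3 - 1.83*a^2 - 4.32*a - 2.36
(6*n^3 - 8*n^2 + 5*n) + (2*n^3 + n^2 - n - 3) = 8*n^3 - 7*n^2 + 4*n - 3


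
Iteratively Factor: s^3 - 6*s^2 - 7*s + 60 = (s - 4)*(s^2 - 2*s - 15) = (s - 4)*(s + 3)*(s - 5)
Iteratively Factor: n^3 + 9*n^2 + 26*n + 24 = (n + 4)*(n^2 + 5*n + 6) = (n + 3)*(n + 4)*(n + 2)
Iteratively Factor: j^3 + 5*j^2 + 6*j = (j)*(j^2 + 5*j + 6) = j*(j + 2)*(j + 3)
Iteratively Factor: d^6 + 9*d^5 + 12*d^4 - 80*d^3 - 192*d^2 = (d + 4)*(d^5 + 5*d^4 - 8*d^3 - 48*d^2) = (d - 3)*(d + 4)*(d^4 + 8*d^3 + 16*d^2) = d*(d - 3)*(d + 4)*(d^3 + 8*d^2 + 16*d) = d^2*(d - 3)*(d + 4)*(d^2 + 8*d + 16) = d^2*(d - 3)*(d + 4)^2*(d + 4)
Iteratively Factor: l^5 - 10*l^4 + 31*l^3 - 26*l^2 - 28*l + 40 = (l - 2)*(l^4 - 8*l^3 + 15*l^2 + 4*l - 20) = (l - 2)*(l + 1)*(l^3 - 9*l^2 + 24*l - 20) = (l - 5)*(l - 2)*(l + 1)*(l^2 - 4*l + 4) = (l - 5)*(l - 2)^2*(l + 1)*(l - 2)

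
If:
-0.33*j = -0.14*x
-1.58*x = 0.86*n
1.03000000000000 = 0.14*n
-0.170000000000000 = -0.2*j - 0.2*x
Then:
No Solution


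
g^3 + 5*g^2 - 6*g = g*(g - 1)*(g + 6)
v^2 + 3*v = v*(v + 3)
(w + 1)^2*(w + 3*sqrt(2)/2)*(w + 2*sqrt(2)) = w^4 + 2*w^3 + 7*sqrt(2)*w^3/2 + 7*w^2 + 7*sqrt(2)*w^2 + 7*sqrt(2)*w/2 + 12*w + 6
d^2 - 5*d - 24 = (d - 8)*(d + 3)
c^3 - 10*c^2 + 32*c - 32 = (c - 4)^2*(c - 2)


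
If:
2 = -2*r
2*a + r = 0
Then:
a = 1/2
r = -1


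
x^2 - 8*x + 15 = (x - 5)*(x - 3)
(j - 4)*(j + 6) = j^2 + 2*j - 24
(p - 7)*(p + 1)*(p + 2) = p^3 - 4*p^2 - 19*p - 14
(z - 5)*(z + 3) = z^2 - 2*z - 15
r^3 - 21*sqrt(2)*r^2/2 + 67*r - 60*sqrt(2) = (r - 5*sqrt(2))*(r - 4*sqrt(2))*(r - 3*sqrt(2)/2)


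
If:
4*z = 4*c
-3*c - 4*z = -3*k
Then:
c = z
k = 7*z/3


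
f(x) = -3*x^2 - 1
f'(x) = -6*x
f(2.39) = -18.14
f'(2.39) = -14.34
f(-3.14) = -30.58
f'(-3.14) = 18.84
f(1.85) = -11.27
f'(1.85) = -11.10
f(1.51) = -7.84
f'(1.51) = -9.06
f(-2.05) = -13.61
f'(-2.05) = 12.30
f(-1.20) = -5.32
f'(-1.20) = 7.20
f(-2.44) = -18.86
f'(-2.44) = 14.64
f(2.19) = -15.39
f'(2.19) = -13.14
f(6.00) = -109.00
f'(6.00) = -36.00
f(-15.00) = -676.00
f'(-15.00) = 90.00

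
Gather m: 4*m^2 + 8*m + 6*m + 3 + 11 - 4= 4*m^2 + 14*m + 10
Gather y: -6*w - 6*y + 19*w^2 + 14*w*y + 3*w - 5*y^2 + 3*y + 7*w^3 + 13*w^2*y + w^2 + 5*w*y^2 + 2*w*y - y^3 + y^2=7*w^3 + 20*w^2 - 3*w - y^3 + y^2*(5*w - 4) + y*(13*w^2 + 16*w - 3)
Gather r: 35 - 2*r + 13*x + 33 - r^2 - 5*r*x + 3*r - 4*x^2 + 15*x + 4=-r^2 + r*(1 - 5*x) - 4*x^2 + 28*x + 72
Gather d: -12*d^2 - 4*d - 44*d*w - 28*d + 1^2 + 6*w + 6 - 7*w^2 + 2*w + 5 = -12*d^2 + d*(-44*w - 32) - 7*w^2 + 8*w + 12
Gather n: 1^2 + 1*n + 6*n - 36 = 7*n - 35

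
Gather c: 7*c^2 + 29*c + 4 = 7*c^2 + 29*c + 4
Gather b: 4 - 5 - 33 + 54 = 20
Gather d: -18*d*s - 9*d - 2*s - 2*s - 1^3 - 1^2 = d*(-18*s - 9) - 4*s - 2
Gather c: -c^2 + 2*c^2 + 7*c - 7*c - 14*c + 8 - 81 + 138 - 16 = c^2 - 14*c + 49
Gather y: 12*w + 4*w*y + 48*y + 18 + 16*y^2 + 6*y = 12*w + 16*y^2 + y*(4*w + 54) + 18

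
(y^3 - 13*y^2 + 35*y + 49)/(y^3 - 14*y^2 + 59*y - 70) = (y^2 - 6*y - 7)/(y^2 - 7*y + 10)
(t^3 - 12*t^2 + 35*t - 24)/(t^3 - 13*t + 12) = (t - 8)/(t + 4)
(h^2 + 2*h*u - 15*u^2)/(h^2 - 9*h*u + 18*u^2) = (-h - 5*u)/(-h + 6*u)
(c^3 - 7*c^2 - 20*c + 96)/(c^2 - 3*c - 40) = (c^2 + c - 12)/(c + 5)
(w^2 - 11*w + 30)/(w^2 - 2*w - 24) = (w - 5)/(w + 4)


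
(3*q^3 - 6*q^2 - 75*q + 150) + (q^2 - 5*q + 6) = 3*q^3 - 5*q^2 - 80*q + 156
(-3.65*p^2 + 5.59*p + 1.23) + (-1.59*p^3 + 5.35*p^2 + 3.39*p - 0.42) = -1.59*p^3 + 1.7*p^2 + 8.98*p + 0.81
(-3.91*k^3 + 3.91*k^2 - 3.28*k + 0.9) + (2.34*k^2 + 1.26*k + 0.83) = -3.91*k^3 + 6.25*k^2 - 2.02*k + 1.73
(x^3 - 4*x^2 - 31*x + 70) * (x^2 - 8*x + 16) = x^5 - 12*x^4 + 17*x^3 + 254*x^2 - 1056*x + 1120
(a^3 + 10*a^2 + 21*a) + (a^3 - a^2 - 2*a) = 2*a^3 + 9*a^2 + 19*a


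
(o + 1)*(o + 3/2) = o^2 + 5*o/2 + 3/2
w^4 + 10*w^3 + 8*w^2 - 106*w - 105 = (w - 3)*(w + 1)*(w + 5)*(w + 7)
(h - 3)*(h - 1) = h^2 - 4*h + 3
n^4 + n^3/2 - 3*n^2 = n^2*(n - 3/2)*(n + 2)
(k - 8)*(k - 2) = k^2 - 10*k + 16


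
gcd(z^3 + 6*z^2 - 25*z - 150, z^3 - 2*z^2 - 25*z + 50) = z^2 - 25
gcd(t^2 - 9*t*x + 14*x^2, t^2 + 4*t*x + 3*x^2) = 1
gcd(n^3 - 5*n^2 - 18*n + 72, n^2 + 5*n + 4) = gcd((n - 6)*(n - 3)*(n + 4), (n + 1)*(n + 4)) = n + 4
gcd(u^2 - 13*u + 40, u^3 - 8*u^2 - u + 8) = u - 8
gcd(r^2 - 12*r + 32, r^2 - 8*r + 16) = r - 4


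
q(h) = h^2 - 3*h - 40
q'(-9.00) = -21.00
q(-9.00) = 68.00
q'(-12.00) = -27.00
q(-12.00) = 140.00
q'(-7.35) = -17.70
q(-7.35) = 36.07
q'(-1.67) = -6.34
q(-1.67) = -32.20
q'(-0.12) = -3.24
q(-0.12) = -39.63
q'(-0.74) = -4.48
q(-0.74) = -37.23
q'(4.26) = 5.52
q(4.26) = -34.63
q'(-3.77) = -10.54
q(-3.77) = -14.48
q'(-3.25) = -9.50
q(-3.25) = -19.69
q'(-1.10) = -5.20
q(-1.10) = -35.49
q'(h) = 2*h - 3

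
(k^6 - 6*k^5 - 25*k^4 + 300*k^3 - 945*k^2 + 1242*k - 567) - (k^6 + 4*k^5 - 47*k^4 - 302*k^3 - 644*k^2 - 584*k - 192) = -10*k^5 + 22*k^4 + 602*k^3 - 301*k^2 + 1826*k - 375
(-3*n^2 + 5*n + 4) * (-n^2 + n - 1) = 3*n^4 - 8*n^3 + 4*n^2 - n - 4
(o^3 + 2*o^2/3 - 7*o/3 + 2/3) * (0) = 0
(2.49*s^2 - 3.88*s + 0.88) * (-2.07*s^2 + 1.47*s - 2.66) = -5.1543*s^4 + 11.6919*s^3 - 14.1486*s^2 + 11.6144*s - 2.3408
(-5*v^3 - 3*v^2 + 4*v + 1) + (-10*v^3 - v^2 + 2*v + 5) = -15*v^3 - 4*v^2 + 6*v + 6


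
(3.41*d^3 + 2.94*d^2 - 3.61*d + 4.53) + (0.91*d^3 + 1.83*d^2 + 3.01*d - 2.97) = 4.32*d^3 + 4.77*d^2 - 0.6*d + 1.56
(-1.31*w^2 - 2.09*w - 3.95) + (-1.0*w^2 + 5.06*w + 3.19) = -2.31*w^2 + 2.97*w - 0.76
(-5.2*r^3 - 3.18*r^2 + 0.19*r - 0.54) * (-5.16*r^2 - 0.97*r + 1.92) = 26.832*r^5 + 21.4528*r^4 - 7.8798*r^3 - 3.5035*r^2 + 0.8886*r - 1.0368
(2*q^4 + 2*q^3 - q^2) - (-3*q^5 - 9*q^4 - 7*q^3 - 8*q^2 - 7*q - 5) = 3*q^5 + 11*q^4 + 9*q^3 + 7*q^2 + 7*q + 5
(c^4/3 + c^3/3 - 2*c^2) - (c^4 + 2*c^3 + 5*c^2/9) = -2*c^4/3 - 5*c^3/3 - 23*c^2/9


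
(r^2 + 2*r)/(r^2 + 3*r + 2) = r/(r + 1)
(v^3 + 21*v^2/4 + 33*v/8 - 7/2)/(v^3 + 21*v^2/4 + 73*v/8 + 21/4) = (2*v^2 + 7*v - 4)/(2*v^2 + 7*v + 6)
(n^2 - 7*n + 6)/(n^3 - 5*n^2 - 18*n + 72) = (n - 1)/(n^2 + n - 12)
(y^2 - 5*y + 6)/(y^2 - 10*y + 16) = (y - 3)/(y - 8)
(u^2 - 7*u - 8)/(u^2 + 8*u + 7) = (u - 8)/(u + 7)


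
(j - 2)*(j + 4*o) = j^2 + 4*j*o - 2*j - 8*o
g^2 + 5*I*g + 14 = (g - 2*I)*(g + 7*I)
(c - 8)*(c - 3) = c^2 - 11*c + 24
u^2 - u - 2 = (u - 2)*(u + 1)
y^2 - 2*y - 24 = (y - 6)*(y + 4)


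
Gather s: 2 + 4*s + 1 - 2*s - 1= 2*s + 2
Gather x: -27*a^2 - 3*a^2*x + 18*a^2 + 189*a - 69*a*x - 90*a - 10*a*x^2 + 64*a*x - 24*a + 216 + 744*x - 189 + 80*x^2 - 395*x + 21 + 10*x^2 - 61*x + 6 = -9*a^2 + 75*a + x^2*(90 - 10*a) + x*(-3*a^2 - 5*a + 288) + 54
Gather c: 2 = 2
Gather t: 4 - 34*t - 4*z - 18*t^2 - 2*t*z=-18*t^2 + t*(-2*z - 34) - 4*z + 4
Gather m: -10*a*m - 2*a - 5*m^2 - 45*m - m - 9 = -2*a - 5*m^2 + m*(-10*a - 46) - 9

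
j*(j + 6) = j^2 + 6*j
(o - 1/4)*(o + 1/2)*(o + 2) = o^3 + 9*o^2/4 + 3*o/8 - 1/4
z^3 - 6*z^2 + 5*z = z*(z - 5)*(z - 1)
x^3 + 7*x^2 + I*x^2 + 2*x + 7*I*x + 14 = (x + 7)*(x - I)*(x + 2*I)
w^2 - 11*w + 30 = (w - 6)*(w - 5)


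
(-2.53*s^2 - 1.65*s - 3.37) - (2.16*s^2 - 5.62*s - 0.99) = -4.69*s^2 + 3.97*s - 2.38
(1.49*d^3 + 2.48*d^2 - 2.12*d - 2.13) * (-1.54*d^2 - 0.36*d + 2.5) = -2.2946*d^5 - 4.3556*d^4 + 6.097*d^3 + 10.2434*d^2 - 4.5332*d - 5.325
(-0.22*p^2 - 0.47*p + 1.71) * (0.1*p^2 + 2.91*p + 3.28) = -0.022*p^4 - 0.6872*p^3 - 1.9183*p^2 + 3.4345*p + 5.6088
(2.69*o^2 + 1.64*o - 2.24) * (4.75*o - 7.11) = 12.7775*o^3 - 11.3359*o^2 - 22.3004*o + 15.9264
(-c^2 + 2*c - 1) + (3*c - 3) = -c^2 + 5*c - 4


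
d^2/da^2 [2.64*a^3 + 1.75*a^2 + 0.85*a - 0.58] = 15.84*a + 3.5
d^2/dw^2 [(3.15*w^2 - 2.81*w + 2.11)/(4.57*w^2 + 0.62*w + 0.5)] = (-135.223558*w^3 + 221.216334*w^2 + 74.395944*w - 4.703332)/(95.443993*w^6 + 38.845914*w^5 + 36.597474*w^4 + 8.738528*w^3 + 4.0041*w^2 + 0.465*w + 0.125)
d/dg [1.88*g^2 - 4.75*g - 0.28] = 3.76*g - 4.75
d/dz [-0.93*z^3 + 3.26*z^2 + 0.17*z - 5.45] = -2.79*z^2 + 6.52*z + 0.17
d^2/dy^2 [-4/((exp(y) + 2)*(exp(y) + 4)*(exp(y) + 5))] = (-36*exp(5*y) - 484*exp(4*y) - 2240*exp(3*y) - 3576*exp(2*y) + 1264*exp(y) + 6080)*exp(y)/(exp(9*y) + 33*exp(8*y) + 477*exp(7*y) + 3959*exp(6*y) + 20766*exp(5*y) + 71292*exp(4*y) + 159992*exp(3*y) + 226080*exp(2*y) + 182400*exp(y) + 64000)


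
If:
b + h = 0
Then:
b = -h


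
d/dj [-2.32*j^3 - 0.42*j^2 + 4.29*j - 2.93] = -6.96*j^2 - 0.84*j + 4.29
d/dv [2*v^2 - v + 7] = 4*v - 1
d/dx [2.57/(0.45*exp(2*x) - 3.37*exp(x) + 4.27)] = (8.6609 - 2.313*exp(x))*exp(x)/(0.45*exp(2*x) - 3.37*exp(x) + 4.27)^2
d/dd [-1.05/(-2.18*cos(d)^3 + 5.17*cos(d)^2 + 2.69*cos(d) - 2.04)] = (6.867*cos(d)^2 - 10.857*cos(d) - 2.8245)*sin(d)/(2.18*cos(d)^3 - 5.17*cos(d)^2 - 2.69*cos(d) + 2.04)^2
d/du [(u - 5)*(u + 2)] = 2*u - 3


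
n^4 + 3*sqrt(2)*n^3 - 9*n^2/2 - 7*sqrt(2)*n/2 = n*(n - sqrt(2))*(n + sqrt(2)/2)*(n + 7*sqrt(2)/2)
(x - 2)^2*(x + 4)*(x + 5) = x^4 + 5*x^3 - 12*x^2 - 44*x + 80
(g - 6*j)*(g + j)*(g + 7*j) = g^3 + 2*g^2*j - 41*g*j^2 - 42*j^3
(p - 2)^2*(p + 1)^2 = p^4 - 2*p^3 - 3*p^2 + 4*p + 4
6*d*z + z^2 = z*(6*d + z)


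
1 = 1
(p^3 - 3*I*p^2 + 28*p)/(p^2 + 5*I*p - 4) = p*(p - 7*I)/(p + I)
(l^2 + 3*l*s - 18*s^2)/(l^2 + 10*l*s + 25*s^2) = (l^2 + 3*l*s - 18*s^2)/(l^2 + 10*l*s + 25*s^2)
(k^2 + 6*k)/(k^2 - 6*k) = (k + 6)/(k - 6)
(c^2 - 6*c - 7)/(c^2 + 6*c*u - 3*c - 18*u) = (c^2 - 6*c - 7)/(c^2 + 6*c*u - 3*c - 18*u)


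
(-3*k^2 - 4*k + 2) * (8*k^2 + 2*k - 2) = -24*k^4 - 38*k^3 + 14*k^2 + 12*k - 4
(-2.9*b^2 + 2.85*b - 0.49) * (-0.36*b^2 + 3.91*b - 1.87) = 1.044*b^4 - 12.365*b^3 + 16.7429*b^2 - 7.2454*b + 0.9163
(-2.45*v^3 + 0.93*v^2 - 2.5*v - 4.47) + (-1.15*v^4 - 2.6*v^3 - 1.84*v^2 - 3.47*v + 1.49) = -1.15*v^4 - 5.05*v^3 - 0.91*v^2 - 5.97*v - 2.98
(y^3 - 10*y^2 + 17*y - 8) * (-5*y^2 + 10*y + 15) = -5*y^5 + 60*y^4 - 170*y^3 + 60*y^2 + 175*y - 120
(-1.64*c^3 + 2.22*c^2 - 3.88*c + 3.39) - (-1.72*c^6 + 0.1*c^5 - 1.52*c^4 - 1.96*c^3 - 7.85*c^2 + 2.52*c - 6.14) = 1.72*c^6 - 0.1*c^5 + 1.52*c^4 + 0.32*c^3 + 10.07*c^2 - 6.4*c + 9.53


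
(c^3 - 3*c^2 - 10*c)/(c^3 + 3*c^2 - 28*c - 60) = c/(c + 6)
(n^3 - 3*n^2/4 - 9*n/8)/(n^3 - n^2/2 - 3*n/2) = (n + 3/4)/(n + 1)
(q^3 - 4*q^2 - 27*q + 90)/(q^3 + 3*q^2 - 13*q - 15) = (q - 6)/(q + 1)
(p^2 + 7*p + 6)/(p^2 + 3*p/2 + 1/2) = 2*(p + 6)/(2*p + 1)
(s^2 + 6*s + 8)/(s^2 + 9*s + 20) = (s + 2)/(s + 5)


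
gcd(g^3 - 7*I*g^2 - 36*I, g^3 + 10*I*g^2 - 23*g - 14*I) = g + 2*I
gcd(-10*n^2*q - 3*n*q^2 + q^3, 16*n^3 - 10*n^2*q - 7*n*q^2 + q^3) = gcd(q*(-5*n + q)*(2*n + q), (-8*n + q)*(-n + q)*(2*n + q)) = 2*n + q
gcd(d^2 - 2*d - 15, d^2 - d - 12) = d + 3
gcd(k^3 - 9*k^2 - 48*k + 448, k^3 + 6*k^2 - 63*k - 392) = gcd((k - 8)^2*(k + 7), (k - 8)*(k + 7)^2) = k^2 - k - 56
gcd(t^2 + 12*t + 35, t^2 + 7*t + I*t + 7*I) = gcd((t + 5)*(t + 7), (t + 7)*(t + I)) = t + 7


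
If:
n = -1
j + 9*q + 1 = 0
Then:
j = -9*q - 1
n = -1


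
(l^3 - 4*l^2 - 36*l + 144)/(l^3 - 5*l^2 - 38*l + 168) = (l - 6)/(l - 7)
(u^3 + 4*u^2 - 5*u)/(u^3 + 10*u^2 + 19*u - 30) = u/(u + 6)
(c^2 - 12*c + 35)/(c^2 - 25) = (c - 7)/(c + 5)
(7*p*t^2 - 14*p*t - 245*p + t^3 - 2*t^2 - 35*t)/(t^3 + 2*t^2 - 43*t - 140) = (7*p + t)/(t + 4)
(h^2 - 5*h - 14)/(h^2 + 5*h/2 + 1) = 2*(h - 7)/(2*h + 1)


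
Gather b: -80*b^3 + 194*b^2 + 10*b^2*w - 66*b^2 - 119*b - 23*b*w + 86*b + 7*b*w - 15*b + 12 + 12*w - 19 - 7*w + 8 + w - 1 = -80*b^3 + b^2*(10*w + 128) + b*(-16*w - 48) + 6*w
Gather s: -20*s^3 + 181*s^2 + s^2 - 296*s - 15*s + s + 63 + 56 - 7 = -20*s^3 + 182*s^2 - 310*s + 112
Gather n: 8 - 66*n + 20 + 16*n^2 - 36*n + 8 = 16*n^2 - 102*n + 36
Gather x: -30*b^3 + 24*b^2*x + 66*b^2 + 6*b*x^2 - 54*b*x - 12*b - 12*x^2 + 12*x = -30*b^3 + 66*b^2 - 12*b + x^2*(6*b - 12) + x*(24*b^2 - 54*b + 12)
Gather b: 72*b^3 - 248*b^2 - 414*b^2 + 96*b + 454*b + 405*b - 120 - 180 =72*b^3 - 662*b^2 + 955*b - 300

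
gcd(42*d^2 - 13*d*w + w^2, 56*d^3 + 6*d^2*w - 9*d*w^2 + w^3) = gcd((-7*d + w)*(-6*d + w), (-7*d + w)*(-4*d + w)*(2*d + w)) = -7*d + w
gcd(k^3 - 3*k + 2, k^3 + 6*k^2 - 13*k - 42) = k + 2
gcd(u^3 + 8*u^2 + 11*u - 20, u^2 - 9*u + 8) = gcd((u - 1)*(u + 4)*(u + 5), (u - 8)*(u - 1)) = u - 1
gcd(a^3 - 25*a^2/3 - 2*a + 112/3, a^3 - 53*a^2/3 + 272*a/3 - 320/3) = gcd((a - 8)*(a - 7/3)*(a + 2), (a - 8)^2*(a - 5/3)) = a - 8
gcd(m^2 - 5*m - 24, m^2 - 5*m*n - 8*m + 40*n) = m - 8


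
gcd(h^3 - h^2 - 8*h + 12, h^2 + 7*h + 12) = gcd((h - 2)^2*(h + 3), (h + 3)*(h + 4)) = h + 3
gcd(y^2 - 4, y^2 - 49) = 1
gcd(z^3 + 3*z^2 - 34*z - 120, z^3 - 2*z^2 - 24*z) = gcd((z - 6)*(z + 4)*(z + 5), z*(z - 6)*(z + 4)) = z^2 - 2*z - 24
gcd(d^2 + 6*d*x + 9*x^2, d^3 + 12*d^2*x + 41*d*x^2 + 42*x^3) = d + 3*x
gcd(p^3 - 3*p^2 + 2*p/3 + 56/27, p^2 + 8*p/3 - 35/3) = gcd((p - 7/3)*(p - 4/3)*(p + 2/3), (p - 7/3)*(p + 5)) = p - 7/3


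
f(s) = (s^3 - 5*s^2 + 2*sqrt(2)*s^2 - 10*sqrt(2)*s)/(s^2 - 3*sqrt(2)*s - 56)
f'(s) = (-2*s + 3*sqrt(2))*(s^3 - 5*s^2 + 2*sqrt(2)*s^2 - 10*sqrt(2)*s)/(s^2 - 3*sqrt(2)*s - 56)^2 + (3*s^2 - 10*s + 4*sqrt(2)*s - 10*sqrt(2))/(s^2 - 3*sqrt(2)*s - 56) = (s^4 - 6*sqrt(2)*s^3 - 180*s^2 + 25*sqrt(2)*s^2 - 224*sqrt(2)*s + 560*s + 560*sqrt(2))/(s^4 - 6*sqrt(2)*s^3 - 94*s^2 + 336*sqrt(2)*s + 3136)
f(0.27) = 0.07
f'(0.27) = 0.26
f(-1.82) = -0.28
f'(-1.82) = -0.03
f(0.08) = 0.02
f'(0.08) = 0.26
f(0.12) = 0.03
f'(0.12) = 0.26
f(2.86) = 0.58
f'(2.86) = 0.05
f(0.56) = 0.15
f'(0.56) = 0.26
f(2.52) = 0.55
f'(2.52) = 0.11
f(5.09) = -0.07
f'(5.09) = -0.81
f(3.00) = 0.59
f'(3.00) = 0.02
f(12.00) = 33.58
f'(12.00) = -8.03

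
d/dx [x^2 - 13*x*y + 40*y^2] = 2*x - 13*y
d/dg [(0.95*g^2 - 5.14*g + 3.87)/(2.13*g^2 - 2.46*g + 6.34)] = (8.6112*g^2 - 4.4402*g - 23.0674)/(4.5369*g^4 - 10.4796*g^3 + 33.06*g^2 - 31.1928*g + 40.1956)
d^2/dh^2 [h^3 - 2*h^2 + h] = 6*h - 4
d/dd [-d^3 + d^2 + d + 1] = -3*d^2 + 2*d + 1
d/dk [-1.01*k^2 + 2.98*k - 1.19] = 2.98 - 2.02*k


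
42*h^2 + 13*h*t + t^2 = (6*h + t)*(7*h + t)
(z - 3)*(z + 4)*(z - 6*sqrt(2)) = z^3 - 6*sqrt(2)*z^2 + z^2 - 12*z - 6*sqrt(2)*z + 72*sqrt(2)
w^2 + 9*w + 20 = (w + 4)*(w + 5)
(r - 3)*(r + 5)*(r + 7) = r^3 + 9*r^2 - r - 105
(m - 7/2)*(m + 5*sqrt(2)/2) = m^2 - 7*m/2 + 5*sqrt(2)*m/2 - 35*sqrt(2)/4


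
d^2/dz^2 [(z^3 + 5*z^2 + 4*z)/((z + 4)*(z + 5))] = 40/(z^3 + 15*z^2 + 75*z + 125)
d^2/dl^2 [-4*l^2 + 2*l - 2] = -8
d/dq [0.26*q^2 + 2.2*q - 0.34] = 0.52*q + 2.2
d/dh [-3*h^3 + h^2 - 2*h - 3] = -9*h^2 + 2*h - 2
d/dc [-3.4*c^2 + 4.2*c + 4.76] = 4.2 - 6.8*c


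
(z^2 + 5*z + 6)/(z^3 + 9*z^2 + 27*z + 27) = (z + 2)/(z^2 + 6*z + 9)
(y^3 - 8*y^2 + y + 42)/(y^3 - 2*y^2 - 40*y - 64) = (y^2 - 10*y + 21)/(y^2 - 4*y - 32)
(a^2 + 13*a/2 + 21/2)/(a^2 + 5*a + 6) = (a + 7/2)/(a + 2)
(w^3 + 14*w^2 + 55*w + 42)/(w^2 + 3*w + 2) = (w^2 + 13*w + 42)/(w + 2)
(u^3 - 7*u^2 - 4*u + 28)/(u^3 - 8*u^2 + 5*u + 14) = (u + 2)/(u + 1)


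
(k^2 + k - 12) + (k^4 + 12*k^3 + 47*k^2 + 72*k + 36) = k^4 + 12*k^3 + 48*k^2 + 73*k + 24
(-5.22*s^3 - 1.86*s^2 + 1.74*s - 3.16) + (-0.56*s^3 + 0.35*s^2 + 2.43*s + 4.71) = -5.78*s^3 - 1.51*s^2 + 4.17*s + 1.55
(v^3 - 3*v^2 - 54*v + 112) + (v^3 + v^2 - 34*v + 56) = 2*v^3 - 2*v^2 - 88*v + 168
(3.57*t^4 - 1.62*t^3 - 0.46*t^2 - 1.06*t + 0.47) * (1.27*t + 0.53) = 4.5339*t^5 - 0.1653*t^4 - 1.4428*t^3 - 1.59*t^2 + 0.0350999999999999*t + 0.2491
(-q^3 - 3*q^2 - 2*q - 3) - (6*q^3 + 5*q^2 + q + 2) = -7*q^3 - 8*q^2 - 3*q - 5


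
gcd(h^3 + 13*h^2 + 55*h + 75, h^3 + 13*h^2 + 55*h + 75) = h^3 + 13*h^2 + 55*h + 75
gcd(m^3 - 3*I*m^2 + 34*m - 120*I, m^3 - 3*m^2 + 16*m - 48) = m - 4*I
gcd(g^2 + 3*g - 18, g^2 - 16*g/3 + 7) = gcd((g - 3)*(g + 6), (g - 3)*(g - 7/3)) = g - 3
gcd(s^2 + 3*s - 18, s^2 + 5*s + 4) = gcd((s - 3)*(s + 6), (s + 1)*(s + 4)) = 1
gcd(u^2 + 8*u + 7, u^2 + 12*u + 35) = u + 7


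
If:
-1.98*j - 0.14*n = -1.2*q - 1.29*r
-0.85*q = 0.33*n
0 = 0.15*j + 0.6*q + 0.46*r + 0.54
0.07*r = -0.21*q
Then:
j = -0.66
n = -1.46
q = 0.57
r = -1.70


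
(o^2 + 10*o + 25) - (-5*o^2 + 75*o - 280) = 6*o^2 - 65*o + 305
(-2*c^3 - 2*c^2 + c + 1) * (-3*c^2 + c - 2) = 6*c^5 + 4*c^4 - c^3 + 2*c^2 - c - 2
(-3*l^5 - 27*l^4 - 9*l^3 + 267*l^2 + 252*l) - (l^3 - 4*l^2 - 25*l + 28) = -3*l^5 - 27*l^4 - 10*l^3 + 271*l^2 + 277*l - 28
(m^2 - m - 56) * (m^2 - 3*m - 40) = m^4 - 4*m^3 - 93*m^2 + 208*m + 2240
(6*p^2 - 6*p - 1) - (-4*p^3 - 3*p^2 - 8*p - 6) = 4*p^3 + 9*p^2 + 2*p + 5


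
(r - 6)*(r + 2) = r^2 - 4*r - 12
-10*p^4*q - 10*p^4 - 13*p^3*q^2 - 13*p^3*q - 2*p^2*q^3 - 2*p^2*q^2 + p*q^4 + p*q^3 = (-5*p + q)*(p + q)*(2*p + q)*(p*q + p)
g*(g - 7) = g^2 - 7*g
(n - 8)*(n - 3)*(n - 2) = n^3 - 13*n^2 + 46*n - 48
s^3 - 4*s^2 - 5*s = s*(s - 5)*(s + 1)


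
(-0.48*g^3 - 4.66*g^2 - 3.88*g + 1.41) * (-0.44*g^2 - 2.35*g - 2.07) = 0.2112*g^5 + 3.1784*g^4 + 13.6518*g^3 + 18.1438*g^2 + 4.7181*g - 2.9187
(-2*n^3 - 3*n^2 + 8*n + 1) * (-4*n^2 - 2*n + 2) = 8*n^5 + 16*n^4 - 30*n^3 - 26*n^2 + 14*n + 2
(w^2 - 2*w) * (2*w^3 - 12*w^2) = 2*w^5 - 16*w^4 + 24*w^3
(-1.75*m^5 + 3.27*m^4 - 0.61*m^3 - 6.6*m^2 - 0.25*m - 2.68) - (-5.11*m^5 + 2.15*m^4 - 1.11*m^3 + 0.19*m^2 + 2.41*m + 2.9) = 3.36*m^5 + 1.12*m^4 + 0.5*m^3 - 6.79*m^2 - 2.66*m - 5.58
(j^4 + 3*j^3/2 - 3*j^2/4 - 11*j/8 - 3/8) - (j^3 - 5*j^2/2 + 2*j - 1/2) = j^4 + j^3/2 + 7*j^2/4 - 27*j/8 + 1/8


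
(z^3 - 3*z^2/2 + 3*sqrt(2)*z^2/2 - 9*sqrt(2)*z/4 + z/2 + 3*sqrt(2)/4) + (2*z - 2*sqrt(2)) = z^3 - 3*z^2/2 + 3*sqrt(2)*z^2/2 - 9*sqrt(2)*z/4 + 5*z/2 - 5*sqrt(2)/4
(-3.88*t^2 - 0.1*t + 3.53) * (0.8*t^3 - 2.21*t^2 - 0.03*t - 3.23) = -3.104*t^5 + 8.4948*t^4 + 3.1614*t^3 + 4.7341*t^2 + 0.2171*t - 11.4019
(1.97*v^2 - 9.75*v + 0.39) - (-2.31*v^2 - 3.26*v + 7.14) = 4.28*v^2 - 6.49*v - 6.75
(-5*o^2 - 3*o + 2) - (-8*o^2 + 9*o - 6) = 3*o^2 - 12*o + 8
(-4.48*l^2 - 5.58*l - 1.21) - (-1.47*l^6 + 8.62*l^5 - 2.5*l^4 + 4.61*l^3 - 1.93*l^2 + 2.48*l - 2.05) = 1.47*l^6 - 8.62*l^5 + 2.5*l^4 - 4.61*l^3 - 2.55*l^2 - 8.06*l + 0.84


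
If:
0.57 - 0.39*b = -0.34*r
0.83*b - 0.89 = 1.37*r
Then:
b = 1.90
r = 0.50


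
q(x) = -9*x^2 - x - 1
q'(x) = -18*x - 1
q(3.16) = -94.03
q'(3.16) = -57.88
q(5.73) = -302.23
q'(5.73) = -104.14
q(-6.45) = -368.97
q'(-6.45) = 115.10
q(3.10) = -90.59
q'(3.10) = -56.80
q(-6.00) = -319.00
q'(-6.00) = 107.00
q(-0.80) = -5.96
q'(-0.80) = 13.40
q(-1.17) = -12.15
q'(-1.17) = 20.06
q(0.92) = -9.54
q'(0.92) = -17.56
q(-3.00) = -79.00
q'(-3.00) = 53.00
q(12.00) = -1309.00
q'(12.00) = -217.00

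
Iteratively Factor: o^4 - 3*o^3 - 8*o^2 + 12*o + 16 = (o - 4)*(o^3 + o^2 - 4*o - 4) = (o - 4)*(o + 1)*(o^2 - 4) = (o - 4)*(o - 2)*(o + 1)*(o + 2)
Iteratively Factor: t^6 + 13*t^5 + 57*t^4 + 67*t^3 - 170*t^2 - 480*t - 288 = (t - 2)*(t^5 + 15*t^4 + 87*t^3 + 241*t^2 + 312*t + 144) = (t - 2)*(t + 4)*(t^4 + 11*t^3 + 43*t^2 + 69*t + 36) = (t - 2)*(t + 4)^2*(t^3 + 7*t^2 + 15*t + 9) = (t - 2)*(t + 1)*(t + 4)^2*(t^2 + 6*t + 9) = (t - 2)*(t + 1)*(t + 3)*(t + 4)^2*(t + 3)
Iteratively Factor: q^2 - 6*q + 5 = (q - 1)*(q - 5)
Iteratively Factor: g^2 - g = (g - 1)*(g)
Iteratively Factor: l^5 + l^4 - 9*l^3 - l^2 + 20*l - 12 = (l + 2)*(l^4 - l^3 - 7*l^2 + 13*l - 6) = (l + 2)*(l + 3)*(l^3 - 4*l^2 + 5*l - 2) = (l - 2)*(l + 2)*(l + 3)*(l^2 - 2*l + 1) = (l - 2)*(l - 1)*(l + 2)*(l + 3)*(l - 1)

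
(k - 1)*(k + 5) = k^2 + 4*k - 5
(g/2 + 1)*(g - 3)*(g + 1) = g^3/2 - 7*g/2 - 3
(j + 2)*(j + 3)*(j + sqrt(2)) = j^3 + sqrt(2)*j^2 + 5*j^2 + 6*j + 5*sqrt(2)*j + 6*sqrt(2)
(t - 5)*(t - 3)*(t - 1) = t^3 - 9*t^2 + 23*t - 15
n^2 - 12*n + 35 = (n - 7)*(n - 5)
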